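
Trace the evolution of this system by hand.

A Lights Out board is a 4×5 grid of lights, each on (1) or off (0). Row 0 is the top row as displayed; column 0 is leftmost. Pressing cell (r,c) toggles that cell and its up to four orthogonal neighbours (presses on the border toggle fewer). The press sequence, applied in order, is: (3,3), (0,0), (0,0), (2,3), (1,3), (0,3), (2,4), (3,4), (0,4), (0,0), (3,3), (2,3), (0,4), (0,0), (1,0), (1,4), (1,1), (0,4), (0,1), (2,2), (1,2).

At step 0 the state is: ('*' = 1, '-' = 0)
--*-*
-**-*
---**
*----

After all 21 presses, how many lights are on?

8

[0] --*-*
-**-*
---**
*----
[1] --*-*
-**-*
----*
*-***
[2] ***-*
***-*
----*
*-***
[3] --*-*
-**-*
----*
*-***
[4] --*-*
-****
--**-
*-*-*
[5] --***
-*---
--*--
*-*-*
[6] -----
-*-*-
--*--
*-*-*
[7] -----
-*-**
--***
*-*--
[8] -----
-*-**
--**-
*-***
[9] ---**
-*-*-
--**-
*-***
[10] **-**
**-*-
--**-
*-***
[11] **-**
**-*-
--*--
*----
[12] **-**
**---
---**
*--*-
[13] **---
**--*
---**
*--*-
[14] -----
-*--*
---**
*--*-
[15] *----
*---*
*--**
*--*-
[16] *---*
*--*-
*--*-
*--*-
[17] **--*
-***-
**-*-
*--*-
[18] **-*-
-****
**-*-
*--*-
[19] --**-
--***
**-*-
*--*-
[20] --**-
---**
*-*--
*-**-
[21] ---*-
-**-*
*----
*-**-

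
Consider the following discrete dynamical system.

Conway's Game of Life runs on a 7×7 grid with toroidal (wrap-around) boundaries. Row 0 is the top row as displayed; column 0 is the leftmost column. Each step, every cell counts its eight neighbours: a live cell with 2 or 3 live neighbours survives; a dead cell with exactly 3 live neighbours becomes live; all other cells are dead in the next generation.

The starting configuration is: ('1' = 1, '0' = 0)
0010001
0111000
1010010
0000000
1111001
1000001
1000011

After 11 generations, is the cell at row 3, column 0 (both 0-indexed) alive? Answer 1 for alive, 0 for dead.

step 0: 0010001
0111000
1010010
0000000
1111001
1000001
1000011
step 1: 0011011
1001001
0011000
0001000
0110001
0010000
0100010
step 2: 0111010
1100011
0011100
0101000
0111000
1010000
0101111
step 3: 0001000
1000011
0001111
0100000
1001000
1000011
0000011
step 4: 1000100
1001000
0000100
1011011
1100000
1000110
1000110
step 5: 1101110
0001100
1110110
1011111
0011000
1000110
1101000
step 6: 1100011
0000000
1000000
1000000
1010000
1000101
0001000
step 7: 1000001
0100000
0000000
1000001
1000000
1101001
0100100
step 8: 1100000
1000000
1000000
1000001
0000000
0110001
0110010
step 9: 1010001
1000001
1100000
1000001
0100001
1110000
0000001
step 10: 0100010
0000000
0100000
0000001
0010001
0110001
0010001
step 11: 0000000
0000000
0000000
1000000
0110011
0111011
0010011

1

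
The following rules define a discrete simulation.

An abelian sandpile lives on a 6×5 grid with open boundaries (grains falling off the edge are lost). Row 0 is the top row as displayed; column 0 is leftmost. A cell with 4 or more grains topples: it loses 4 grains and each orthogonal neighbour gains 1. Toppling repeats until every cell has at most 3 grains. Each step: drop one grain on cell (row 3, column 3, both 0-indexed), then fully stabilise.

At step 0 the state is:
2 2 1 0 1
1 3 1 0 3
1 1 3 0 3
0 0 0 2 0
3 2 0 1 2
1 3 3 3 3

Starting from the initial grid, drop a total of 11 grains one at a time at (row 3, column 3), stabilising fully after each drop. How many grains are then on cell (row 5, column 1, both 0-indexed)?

[0] 2 2 1 0 1
1 3 1 0 3
1 1 3 0 3
0 0 0 2 0
3 2 0 1 2
1 3 3 3 3
[1] 2 2 1 0 1
1 3 1 0 3
1 1 3 0 3
0 0 0 3 0
3 2 0 1 2
1 3 3 3 3
[2] 2 2 1 0 1
1 3 1 0 3
1 1 3 1 3
0 0 1 0 1
3 2 0 2 2
1 3 3 3 3
[3] 2 2 1 0 1
1 3 1 0 3
1 1 3 1 3
0 0 1 1 1
3 2 0 2 2
1 3 3 3 3
[4] 2 2 1 0 1
1 3 1 0 3
1 1 3 1 3
0 0 1 2 1
3 2 0 2 2
1 3 3 3 3
[5] 2 2 1 0 1
1 3 1 0 3
1 1 3 1 3
0 0 1 3 1
3 2 0 2 2
1 3 3 3 3
[6] 2 2 1 0 1
1 3 1 0 3
1 1 3 2 3
0 0 2 0 2
3 2 0 3 2
1 3 3 3 3
[7] 2 2 1 0 1
1 3 1 0 3
1 1 3 2 3
0 0 2 1 2
3 2 0 3 2
1 3 3 3 3
[8] 2 2 1 0 1
1 3 1 0 3
1 1 3 2 3
0 0 2 2 2
3 2 0 3 2
1 3 3 3 3
[9] 2 2 1 0 1
1 3 1 0 3
1 1 3 2 3
0 0 2 3 2
3 2 0 3 2
1 3 3 3 3
[10] 2 2 1 0 2
1 3 2 2 0
1 2 1 2 2
0 1 1 0 2
3 3 3 3 1
2 0 1 2 1
[11] 2 2 1 0 2
1 3 2 2 0
1 2 1 2 2
0 1 1 1 2
3 3 3 3 1
2 0 1 2 1

0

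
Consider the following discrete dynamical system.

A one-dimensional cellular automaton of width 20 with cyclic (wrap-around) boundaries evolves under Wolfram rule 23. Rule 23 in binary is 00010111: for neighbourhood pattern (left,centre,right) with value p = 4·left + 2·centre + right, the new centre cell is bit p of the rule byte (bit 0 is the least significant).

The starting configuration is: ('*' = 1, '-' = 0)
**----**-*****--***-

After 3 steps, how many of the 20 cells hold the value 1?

6

0) **----**-*****--***-
1) --****--------**----
2) **----********--****
3) --****--------**----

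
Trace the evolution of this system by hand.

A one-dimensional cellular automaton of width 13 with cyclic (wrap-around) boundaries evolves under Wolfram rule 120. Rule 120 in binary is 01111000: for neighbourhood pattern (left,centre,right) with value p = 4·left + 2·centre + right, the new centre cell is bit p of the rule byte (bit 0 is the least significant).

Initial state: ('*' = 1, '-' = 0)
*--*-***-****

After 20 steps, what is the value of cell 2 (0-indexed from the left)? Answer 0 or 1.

1

gen 0: *--*-***-****
gen 1: **--**-***---
gen 2: ***-****-**--
gen 3: *-***--*****-
gen 4: -**-**-*---**
gen 5: *******-*--**
gen 6: ------**-*-*-
gen 7: ------***-*-*
gen 8: *-----*-**-*-
gen 9: -*-----****-*
gen 10: *-*----*--**-
gen 11: -*-*----*-***
gen 12: *-*-*----**-*
gen 13: **-*-*---****
gen 14: -**-*-*--*---
gen 15: -***-*-*--*--
gen 16: -*-**-*-*--*-
gen 17: --****-*-*--*
gen 18: *-*--**-*-*--
gen 19: -*-*-***-*-*-
gen 20: --*-**-**-*-*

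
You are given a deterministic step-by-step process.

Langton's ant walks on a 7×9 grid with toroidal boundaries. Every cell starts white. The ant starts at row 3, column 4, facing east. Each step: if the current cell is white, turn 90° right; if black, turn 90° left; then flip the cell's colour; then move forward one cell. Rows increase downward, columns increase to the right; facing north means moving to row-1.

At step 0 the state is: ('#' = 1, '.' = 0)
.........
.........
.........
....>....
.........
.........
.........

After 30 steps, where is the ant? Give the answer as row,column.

2,3

[0] .........
.........
.........
....>....
.........
.........
.........
[1] .........
.........
.........
....#....
....v....
.........
.........
[2] .........
.........
.........
....#....
...<#....
.........
.........
[3] .........
.........
.........
...^#....
...##....
.........
.........
[4] .........
.........
.........
...#>....
...##....
.........
.........
[5] .........
.........
....^....
...#.....
...##....
.........
.........
[6] .........
.........
....#>...
...#.....
...##....
.........
.........
[7] .........
.........
....##...
...#.v...
...##....
.........
.........
[8] .........
.........
....##...
...#<#...
...##....
.........
.........
[9] .........
.........
....^#...
...###...
...##....
.........
.........
[10] .........
.........
...<.#...
...###...
...##....
.........
.........
[11] .........
...^.....
...#.#...
...###...
...##....
.........
.........
[12] .........
...#>....
...#.#...
...###...
...##....
.........
.........
[13] .........
...##....
...#v#...
...###...
...##....
.........
.........
[14] .........
...##....
...<##...
...###...
...##....
.........
.........
[15] .........
...##....
....##...
...v##...
...##....
.........
.........
[16] .........
...##....
....##...
....>#...
...##....
.........
.........
[17] .........
...##....
....^#...
.....#...
...##....
.........
.........
[18] .........
...##....
...<.#...
.....#...
...##....
.........
.........
[19] .........
...^#....
...#.#...
.....#...
...##....
.........
.........
[20] .........
..<.#....
...#.#...
.....#...
...##....
.........
.........
[21] ..^......
..#.#....
...#.#...
.....#...
...##....
.........
.........
[22] ..#>.....
..#.#....
...#.#...
.....#...
...##....
.........
.........
[23] ..##.....
..#v#....
...#.#...
.....#...
...##....
.........
.........
[24] ..##.....
..<##....
...#.#...
.....#...
...##....
.........
.........
[25] ..##.....
...##....
..v#.#...
.....#...
...##....
.........
.........
[26] ..##.....
...##....
.<##.#...
.....#...
...##....
.........
.........
[27] ..##.....
.^.##....
.###.#...
.....#...
...##....
.........
.........
[28] ..##.....
.#>##....
.###.#...
.....#...
...##....
.........
.........
[29] ..##.....
.####....
.#v#.#...
.....#...
...##....
.........
.........
[30] ..##.....
.####....
.#.>.#...
.....#...
...##....
.........
.........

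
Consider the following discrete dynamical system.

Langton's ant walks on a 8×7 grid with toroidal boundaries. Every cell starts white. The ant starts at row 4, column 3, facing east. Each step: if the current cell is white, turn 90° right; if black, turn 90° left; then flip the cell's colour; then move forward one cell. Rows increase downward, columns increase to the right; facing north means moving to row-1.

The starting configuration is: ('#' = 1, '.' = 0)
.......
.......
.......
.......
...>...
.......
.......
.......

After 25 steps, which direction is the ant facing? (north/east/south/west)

step 0: .......
.......
.......
.......
...>...
.......
.......
.......
step 1: .......
.......
.......
.......
...#...
...v...
.......
.......
step 2: .......
.......
.......
.......
...#...
..<#...
.......
.......
step 3: .......
.......
.......
.......
..^#...
..##...
.......
.......
step 4: .......
.......
.......
.......
..#>...
..##...
.......
.......
step 5: .......
.......
.......
...^...
..#....
..##...
.......
.......
step 6: .......
.......
.......
...#>..
..#....
..##...
.......
.......
step 7: .......
.......
.......
...##..
..#.v..
..##...
.......
.......
step 8: .......
.......
.......
...##..
..#<#..
..##...
.......
.......
step 9: .......
.......
.......
...^#..
..###..
..##...
.......
.......
step 10: .......
.......
.......
..<.#..
..###..
..##...
.......
.......
step 11: .......
.......
..^....
..#.#..
..###..
..##...
.......
.......
step 12: .......
.......
..#>...
..#.#..
..###..
..##...
.......
.......
step 13: .......
.......
..##...
..#v#..
..###..
..##...
.......
.......
step 14: .......
.......
..##...
..<##..
..###..
..##...
.......
.......
step 15: .......
.......
..##...
...##..
..v##..
..##...
.......
.......
step 16: .......
.......
..##...
...##..
...>#..
..##...
.......
.......
step 17: .......
.......
..##...
...^#..
....#..
..##...
.......
.......
step 18: .......
.......
..##...
..<.#..
....#..
..##...
.......
.......
step 19: .......
.......
..^#...
..#.#..
....#..
..##...
.......
.......
step 20: .......
.......
.<.#...
..#.#..
....#..
..##...
.......
.......
step 21: .......
.^.....
.#.#...
..#.#..
....#..
..##...
.......
.......
step 22: .......
.#>....
.#.#...
..#.#..
....#..
..##...
.......
.......
step 23: .......
.##....
.#v#...
..#.#..
....#..
..##...
.......
.......
step 24: .......
.##....
.<##...
..#.#..
....#..
..##...
.......
.......
step 25: .......
.##....
..##...
.v#.#..
....#..
..##...
.......
.......

south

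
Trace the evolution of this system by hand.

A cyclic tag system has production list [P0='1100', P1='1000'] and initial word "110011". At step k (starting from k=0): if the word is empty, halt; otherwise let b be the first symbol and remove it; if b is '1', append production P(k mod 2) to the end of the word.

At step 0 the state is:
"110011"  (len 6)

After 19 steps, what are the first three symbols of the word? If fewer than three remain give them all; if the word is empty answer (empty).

000

k=0  "110011"  (len 6)
k=1  "100111100"  (len 9)
k=2  "001111001000"  (len 12)
k=3  "01111001000"  (len 11)
k=4  "1111001000"  (len 10)
k=5  "1110010001100"  (len 13)
k=6  "1100100011001000"  (len 16)
k=7  "1001000110010001100"  (len 19)
k=8  "0010001100100011001000"  (len 22)
k=9  "010001100100011001000"  (len 21)
k=10  "10001100100011001000"  (len 20)
k=11  "00011001000110010001100"  (len 23)
k=12  "0011001000110010001100"  (len 22)
k=13  "011001000110010001100"  (len 21)
k=14  "11001000110010001100"  (len 20)
k=15  "10010001100100011001100"  (len 23)
k=16  "00100011001000110011001000"  (len 26)
k=17  "0100011001000110011001000"  (len 25)
k=18  "100011001000110011001000"  (len 24)
k=19  "000110010001100110010001100"  (len 27)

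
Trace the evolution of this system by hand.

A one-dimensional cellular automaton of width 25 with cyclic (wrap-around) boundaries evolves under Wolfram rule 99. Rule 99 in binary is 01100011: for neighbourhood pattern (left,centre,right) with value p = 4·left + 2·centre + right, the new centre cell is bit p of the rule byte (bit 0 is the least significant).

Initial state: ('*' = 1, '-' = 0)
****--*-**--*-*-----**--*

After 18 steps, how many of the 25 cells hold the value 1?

12

0) ****--*-**--*-*-----**--*
1) ---*-*-*-*-*-*--****-*-*-
2) ***-*-*-*-*-*--*---**-*--
3) --**-*-*-*-*--*--**-**--*
4) -*-**-*-*-*--*--*-**-*-*-
5) *-*-**-*-*--*--*-*-**-*--
6) -*-*-**-*--*--*-*-*-**--*
7) *-*-*-**--*--*-*-*-*-*-*-
8) -*-*-*-*-*--*-*-*-*-*-*-*
9) *-*-*-*-*--*-*-*-*-*-*-*-
10) -*-*-*-*--*-*-*-*-*-*-*-*
11) *-*-*-*--*-*-*-*-*-*-*-*-
12) -*-*-*--*-*-*-*-*-*-*-*-*
13) *-*-*--*-*-*-*-*-*-*-*-*-
14) -*-*--*-*-*-*-*-*-*-*-*-*
15) *-*--*-*-*-*-*-*-*-*-*-*-
16) -*--*-*-*-*-*-*-*-*-*-*-*
17) *--*-*-*-*-*-*-*-*-*-*-*-
18) --*-*-*-*-*-*-*-*-*-*-*-*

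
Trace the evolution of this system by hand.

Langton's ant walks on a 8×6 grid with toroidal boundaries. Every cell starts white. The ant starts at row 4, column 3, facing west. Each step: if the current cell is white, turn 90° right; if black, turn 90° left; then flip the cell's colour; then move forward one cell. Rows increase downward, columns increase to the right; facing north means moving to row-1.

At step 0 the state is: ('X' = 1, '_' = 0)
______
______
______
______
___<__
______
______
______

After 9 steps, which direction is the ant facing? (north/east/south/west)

0) ______
______
______
______
___<__
______
______
______
1) ______
______
______
___^__
___X__
______
______
______
2) ______
______
______
___X>_
___X__
______
______
______
3) ______
______
______
___XX_
___Xv_
______
______
______
4) ______
______
______
___XX_
___<X_
______
______
______
5) ______
______
______
___XX_
____X_
___v__
______
______
6) ______
______
______
___XX_
____X_
__<X__
______
______
7) ______
______
______
___XX_
__^_X_
__XX__
______
______
8) ______
______
______
___XX_
__X>X_
__XX__
______
______
9) ______
______
______
___XX_
__XXX_
__Xv__
______
______

south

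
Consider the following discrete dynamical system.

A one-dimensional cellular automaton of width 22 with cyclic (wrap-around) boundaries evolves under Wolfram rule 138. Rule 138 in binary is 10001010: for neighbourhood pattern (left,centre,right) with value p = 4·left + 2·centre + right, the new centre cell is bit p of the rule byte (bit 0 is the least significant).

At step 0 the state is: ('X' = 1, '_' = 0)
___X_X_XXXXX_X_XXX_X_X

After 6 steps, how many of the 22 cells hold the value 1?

7

0) ___X_X_XXXXX_X_XXX_X_X
1) __X____XXXX____XX_____
2) _X____XXXX____XX______
3) X____XXXX____XX_______
4) ____XXXX____XX_______X
5) ___XXXX____XX_______X_
6) __XXXX____XX_______X__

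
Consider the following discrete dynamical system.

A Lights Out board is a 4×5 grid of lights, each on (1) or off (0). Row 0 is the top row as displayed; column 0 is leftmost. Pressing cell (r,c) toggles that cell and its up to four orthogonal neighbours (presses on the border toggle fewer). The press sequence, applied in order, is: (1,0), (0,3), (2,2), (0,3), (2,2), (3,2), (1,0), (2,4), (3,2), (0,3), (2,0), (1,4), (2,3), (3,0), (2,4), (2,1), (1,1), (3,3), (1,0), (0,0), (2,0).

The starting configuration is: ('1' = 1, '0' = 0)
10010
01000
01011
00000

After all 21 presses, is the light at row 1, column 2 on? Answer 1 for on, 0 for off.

1

step 0: 10010
01000
01011
00000
step 1: 00010
10000
11011
00000
step 2: 00101
10010
11011
00000
step 3: 00101
10110
10101
00100
step 4: 00010
10100
10101
00100
step 5: 00010
10000
11011
00000
step 6: 00010
10000
11111
01110
step 7: 10010
01000
01111
01110
step 8: 10010
01001
01100
01111
step 9: 10010
01001
01000
00001
step 10: 10101
01011
01000
00001
step 11: 10101
11011
10000
10001
step 12: 10100
11000
10001
10001
step 13: 10100
11010
10110
10011
step 14: 10100
11010
00110
01011
step 15: 10100
11011
00101
01010
step 16: 10100
10011
11001
00010
step 17: 11100
01111
10001
00010
step 18: 11100
01111
10011
00101
step 19: 01100
10111
00011
00101
step 20: 10100
00111
00011
00101
step 21: 10100
10111
11011
10101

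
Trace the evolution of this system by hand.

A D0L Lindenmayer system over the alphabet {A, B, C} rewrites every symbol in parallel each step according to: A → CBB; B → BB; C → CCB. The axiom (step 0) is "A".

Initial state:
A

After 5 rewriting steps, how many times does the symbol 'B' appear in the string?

step 0: A
step 1: CBB
step 2: CCBBBBB
step 3: CCBCCBBBBBBBBBBB
step 4: CCBCCBBBCCBCCBBBBBBBBBBBBBBBBBBBBBBB
step 5: CCBCCBBBCCBCCBBBBBBBCCBCCBBBCCBCCBBBBBBBBBBBBBBBBBBBBBBBBBBBBBBBBBBBBBBBBBBBBBBB

64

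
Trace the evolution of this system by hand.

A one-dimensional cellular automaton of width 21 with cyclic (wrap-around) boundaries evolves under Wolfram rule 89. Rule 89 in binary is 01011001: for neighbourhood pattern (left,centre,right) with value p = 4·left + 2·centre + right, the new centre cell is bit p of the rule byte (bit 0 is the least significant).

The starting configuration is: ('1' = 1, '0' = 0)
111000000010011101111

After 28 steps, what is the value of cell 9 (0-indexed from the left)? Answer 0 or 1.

0

gen 0: 111000000010011101111
gen 1: 001111111001010101000
gen 2: 101000001100000000111
gen 3: 100111101111111110100
gen 4: 010100101000000010010
gen 5: 000010000111111001001
gen 6: 111001110100001100100
gen 7: 101101010011101110010
gen 8: 001100001010101011000
gen 9: 101111100000000011111
gen 10: 101000111111111010000
gen 11: 000110100000001001110
gen 12: 110110011111100101011
gen 13: 010111010000110000010
gen 14: 000101001110111111001
gen 15: 110000101010100001100
gen 16: 111110000000011101110
gen 17: 100011111111010101010
gen 18: 011010000001000000000
gen 19: 011001111100111111111
gen 20: 011101000110100000001
gen 21: 010100110110011111100
gen 22: 000010110111010000111
gen 23: 111000110101001110101
gen 24: 001110110000101010001
gen 25: 101010111110000001100
gen 26: 000000100011111101110
gen 27: 111110011010000101011
gen 28: 000011011001110000010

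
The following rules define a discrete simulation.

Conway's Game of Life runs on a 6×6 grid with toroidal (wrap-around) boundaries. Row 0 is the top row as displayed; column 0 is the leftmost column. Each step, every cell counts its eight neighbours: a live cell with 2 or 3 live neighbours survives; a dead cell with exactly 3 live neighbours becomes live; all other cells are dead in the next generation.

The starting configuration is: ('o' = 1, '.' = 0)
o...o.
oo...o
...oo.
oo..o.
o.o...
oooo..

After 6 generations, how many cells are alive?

15

k=0  o...o.
oo...o
...oo.
oo..o.
o.o...
oooo..
k=1  ...oo.
oo.o..
..ooo.
ooo.o.
......
o.oo..
k=2  o...oo
.o...o
....o.
.oo.oo
o....o
..ooo.
k=3  ooo...
......
.oooo.
.o.oo.
o.....
.o.o..
k=4  ooo...
o.....
.o..o.
oo..oo
oo.oo.
......
k=5  oo....
o.o..o
.o..o.
......
.oooo.
...o.o
k=6  .oo.o.
..o..o
oo...o
.o..o.
..ooo.
...o.o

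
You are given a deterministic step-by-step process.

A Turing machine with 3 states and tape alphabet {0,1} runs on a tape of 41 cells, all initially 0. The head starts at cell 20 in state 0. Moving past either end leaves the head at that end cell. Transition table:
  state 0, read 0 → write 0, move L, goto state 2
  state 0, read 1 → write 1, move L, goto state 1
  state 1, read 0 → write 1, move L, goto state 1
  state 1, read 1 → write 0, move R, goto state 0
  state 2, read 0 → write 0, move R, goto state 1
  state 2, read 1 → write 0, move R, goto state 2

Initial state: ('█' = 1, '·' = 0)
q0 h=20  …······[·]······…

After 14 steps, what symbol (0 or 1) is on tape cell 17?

gen 0: q0 h=20  …······[·]······…
gen 1: q2 h=19  …······[·]······…
gen 2: q1 h=20  …······[·]······…
gen 3: q1 h=19  …······[·]█·····…
gen 4: q1 h=18  …······[·]██····…
gen 5: q1 h=17  …······[·]███···…
gen 6: q1 h=16  …······[·]████··…
gen 7: q1 h=15  …······[·]█████·…
gen 8: q1 h=14  …······[·]██████…
gen 9: q1 h=13  …······[·]██████…
gen 10: q1 h=12  …······[·]██████…
gen 11: q1 h=11  …······[·]██████…
gen 12: q1 h=10  …······[·]██████…
gen 13: q1 h= 9  …······[·]██████…
gen 14: q1 h= 8  …······[·]██████…

1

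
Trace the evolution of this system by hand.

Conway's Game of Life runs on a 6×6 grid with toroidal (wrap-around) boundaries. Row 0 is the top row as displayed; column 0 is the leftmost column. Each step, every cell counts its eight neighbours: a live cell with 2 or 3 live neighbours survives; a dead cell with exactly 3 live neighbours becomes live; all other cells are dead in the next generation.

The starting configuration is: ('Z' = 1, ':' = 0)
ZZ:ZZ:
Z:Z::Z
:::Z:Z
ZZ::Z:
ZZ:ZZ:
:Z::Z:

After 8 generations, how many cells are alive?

14

step 0: ZZ:ZZ:
Z:Z::Z
:::Z:Z
ZZ::Z:
ZZ:ZZ:
:Z::Z:
step 1: :::ZZ:
::Z:::
::ZZ::
:Z::::
:::ZZ:
::::::
step 2: :::Z::
::Z:Z:
:ZZZ::
::::Z:
::::::
::::::
step 3: :::Z::
:Z::Z:
:ZZ:Z:
::ZZ::
::::::
::::::
step 4: ::::::
:Z::Z:
:Z::Z:
:ZZZ::
::::::
::::::
step 5: ::::::
::::::
ZZ::Z:
:ZZZ::
::Z:::
::::::
step 6: ::::::
::::::
ZZ:Z::
Z::Z::
:ZZZ::
::::::
step 7: ::::::
::::::
ZZZ:::
Z::ZZ:
:ZZZ::
::Z:::
step 8: ::::::
:Z::::
ZZZZ:Z
Z:::ZZ
:Z::Z:
:ZZZ::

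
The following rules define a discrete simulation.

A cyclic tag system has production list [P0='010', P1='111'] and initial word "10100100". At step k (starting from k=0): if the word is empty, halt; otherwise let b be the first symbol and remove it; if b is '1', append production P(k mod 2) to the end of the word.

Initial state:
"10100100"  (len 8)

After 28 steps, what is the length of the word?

25

step 0: "10100100"  (len 8)
step 1: "0100100010"  (len 10)
step 2: "100100010"  (len 9)
step 3: "00100010010"  (len 11)
step 4: "0100010010"  (len 10)
step 5: "100010010"  (len 9)
step 6: "00010010111"  (len 11)
step 7: "0010010111"  (len 10)
step 8: "010010111"  (len 9)
step 9: "10010111"  (len 8)
step 10: "0010111111"  (len 10)
step 11: "010111111"  (len 9)
step 12: "10111111"  (len 8)
step 13: "0111111010"  (len 10)
step 14: "111111010"  (len 9)
step 15: "11111010010"  (len 11)
step 16: "1111010010111"  (len 13)
step 17: "111010010111010"  (len 15)
step 18: "11010010111010111"  (len 17)
step 19: "1010010111010111010"  (len 19)
step 20: "010010111010111010111"  (len 21)
step 21: "10010111010111010111"  (len 20)
step 22: "0010111010111010111111"  (len 22)
step 23: "010111010111010111111"  (len 21)
step 24: "10111010111010111111"  (len 20)
step 25: "0111010111010111111010"  (len 22)
step 26: "111010111010111111010"  (len 21)
step 27: "11010111010111111010010"  (len 23)
step 28: "1010111010111111010010111"  (len 25)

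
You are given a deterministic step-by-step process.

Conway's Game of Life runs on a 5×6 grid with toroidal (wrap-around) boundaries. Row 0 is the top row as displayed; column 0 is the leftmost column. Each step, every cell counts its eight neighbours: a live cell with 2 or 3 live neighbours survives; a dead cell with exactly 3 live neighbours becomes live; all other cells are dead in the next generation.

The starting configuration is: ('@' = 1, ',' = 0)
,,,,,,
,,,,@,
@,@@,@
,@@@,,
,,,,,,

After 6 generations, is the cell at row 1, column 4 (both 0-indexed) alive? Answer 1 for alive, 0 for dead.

[0] ,,,,,,
,,,,@,
@,@@,@
,@@@,,
,,,,,,
[1] ,,,,,,
,,,@@@
@,,,,@
@@,@@,
,,@,,,
[2] ,,,@@,
@,,,@@
,@@,,,
@@@@@,
,@@@,,
[3] @@,,,,
@@@,@@
,,,,,,
@,,,@,
@,,,,@
[4] ,,@,@,
,,@,,@
,,,@@,
@,,,,,
,,,,,,
[5] ,,,@,,
,,@,,@
,,,@@@
,,,,,,
,,,,,,
[6] ,,,,,,
,,@,,@
,,,@@@
,,,,@,
,,,,,,

0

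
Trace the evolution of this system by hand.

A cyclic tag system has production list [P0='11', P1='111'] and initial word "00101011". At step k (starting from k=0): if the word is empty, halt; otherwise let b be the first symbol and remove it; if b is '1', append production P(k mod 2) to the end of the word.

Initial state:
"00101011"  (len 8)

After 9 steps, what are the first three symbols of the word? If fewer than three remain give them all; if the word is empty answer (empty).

[0] "00101011"  (len 8)
[1] "0101011"  (len 7)
[2] "101011"  (len 6)
[3] "0101111"  (len 7)
[4] "101111"  (len 6)
[5] "0111111"  (len 7)
[6] "111111"  (len 6)
[7] "1111111"  (len 7)
[8] "111111111"  (len 9)
[9] "1111111111"  (len 10)

111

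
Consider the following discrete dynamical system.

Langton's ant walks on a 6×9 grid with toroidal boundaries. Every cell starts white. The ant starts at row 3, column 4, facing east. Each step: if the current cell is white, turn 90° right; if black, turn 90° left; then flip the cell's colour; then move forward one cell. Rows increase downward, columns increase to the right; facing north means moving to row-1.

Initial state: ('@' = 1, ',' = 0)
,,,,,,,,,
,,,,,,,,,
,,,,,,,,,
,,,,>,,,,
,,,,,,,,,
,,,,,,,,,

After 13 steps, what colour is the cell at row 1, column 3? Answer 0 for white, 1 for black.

0) ,,,,,,,,,
,,,,,,,,,
,,,,,,,,,
,,,,>,,,,
,,,,,,,,,
,,,,,,,,,
1) ,,,,,,,,,
,,,,,,,,,
,,,,,,,,,
,,,,@,,,,
,,,,v,,,,
,,,,,,,,,
2) ,,,,,,,,,
,,,,,,,,,
,,,,,,,,,
,,,,@,,,,
,,,<@,,,,
,,,,,,,,,
3) ,,,,,,,,,
,,,,,,,,,
,,,,,,,,,
,,,^@,,,,
,,,@@,,,,
,,,,,,,,,
4) ,,,,,,,,,
,,,,,,,,,
,,,,,,,,,
,,,@>,,,,
,,,@@,,,,
,,,,,,,,,
5) ,,,,,,,,,
,,,,,,,,,
,,,,^,,,,
,,,@,,,,,
,,,@@,,,,
,,,,,,,,,
6) ,,,,,,,,,
,,,,,,,,,
,,,,@>,,,
,,,@,,,,,
,,,@@,,,,
,,,,,,,,,
7) ,,,,,,,,,
,,,,,,,,,
,,,,@@,,,
,,,@,v,,,
,,,@@,,,,
,,,,,,,,,
8) ,,,,,,,,,
,,,,,,,,,
,,,,@@,,,
,,,@<@,,,
,,,@@,,,,
,,,,,,,,,
9) ,,,,,,,,,
,,,,,,,,,
,,,,^@,,,
,,,@@@,,,
,,,@@,,,,
,,,,,,,,,
10) ,,,,,,,,,
,,,,,,,,,
,,,<,@,,,
,,,@@@,,,
,,,@@,,,,
,,,,,,,,,
11) ,,,,,,,,,
,,,^,,,,,
,,,@,@,,,
,,,@@@,,,
,,,@@,,,,
,,,,,,,,,
12) ,,,,,,,,,
,,,@>,,,,
,,,@,@,,,
,,,@@@,,,
,,,@@,,,,
,,,,,,,,,
13) ,,,,,,,,,
,,,@@,,,,
,,,@v@,,,
,,,@@@,,,
,,,@@,,,,
,,,,,,,,,

1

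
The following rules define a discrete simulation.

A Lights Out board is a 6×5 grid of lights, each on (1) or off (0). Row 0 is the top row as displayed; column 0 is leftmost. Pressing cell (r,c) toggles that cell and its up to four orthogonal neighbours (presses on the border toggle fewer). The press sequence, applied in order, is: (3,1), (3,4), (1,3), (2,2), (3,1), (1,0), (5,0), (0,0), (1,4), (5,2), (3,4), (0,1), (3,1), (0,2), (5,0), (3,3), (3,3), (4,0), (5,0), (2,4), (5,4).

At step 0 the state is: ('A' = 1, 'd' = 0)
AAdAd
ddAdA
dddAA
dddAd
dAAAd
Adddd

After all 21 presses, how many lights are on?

14

0) AAdAd
ddAdA
dddAA
dddAd
dAAAd
Adddd
1) AAdAd
ddAdA
dAdAA
AAAAd
ddAAd
Adddd
2) AAdAd
ddAdA
dAdAd
AAAdA
ddAAA
Adddd
3) AAddd
dddAd
dAddd
AAAdA
ddAAA
Adddd
4) AAddd
ddAAd
ddAAd
AAddA
ddAAA
Adddd
5) AAddd
ddAAd
dAAAd
ddAdA
dAAAA
Adddd
6) dAddd
AAAAd
AAAAd
ddAdA
dAAAA
Adddd
7) dAddd
AAAAd
AAAAd
ddAdA
AAAAA
dAddd
8) Adddd
dAAAd
AAAAd
ddAdA
AAAAA
dAddd
9) AdddA
dAAdA
AAAAA
ddAdA
AAAAA
dAddd
10) AdddA
dAAdA
AAAAA
ddAdA
AAdAA
ddAAd
11) AdddA
dAAdA
AAAAd
ddAAd
AAdAd
ddAAd
12) dAAdA
ddAdA
AAAAd
ddAAd
AAdAd
ddAAd
13) dAAdA
ddAdA
AdAAd
AAdAd
AddAd
ddAAd
14) dddAA
ddddA
AdAAd
AAdAd
AddAd
ddAAd
15) dddAA
ddddA
AdAAd
AAdAd
dddAd
AAAAd
16) dddAA
ddddA
AdAdd
AAAdA
ddddd
AAAAd
17) dddAA
ddddA
AdAAd
AAdAd
dddAd
AAAAd
18) dddAA
ddddA
AdAAd
dAdAd
AAdAd
dAAAd
19) dddAA
ddddA
AdAAd
dAdAd
dAdAd
AdAAd
20) dddAA
ddddd
AdAdA
dAdAA
dAdAd
AdAAd
21) dddAA
ddddd
AdAdA
dAdAA
dAdAA
AdAdA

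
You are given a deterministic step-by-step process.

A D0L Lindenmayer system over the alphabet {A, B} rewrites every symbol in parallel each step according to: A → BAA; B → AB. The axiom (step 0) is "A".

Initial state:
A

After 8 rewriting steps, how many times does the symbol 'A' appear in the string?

1597

gen 0: A
gen 1: BAA
gen 2: ABBAABAA
gen 3: BAAABABBAABAAABBAABAA
gen 4: ABBAABAABAAABBAAABABBAABAAABBAABAABAAABABBAABAAABBAABAA
gen 5: BAAABABBAABAAABBAABAAABBAABAABAAABABBAABAABAAABBAAABABBAAB…BAAABBAABAABAAABBAAABABBAABAAABBAABAABAAABABBAABAAABBAABAA  (len 144)
gen 6: ABBAABAABAAABBAAABABBAABAAABBAABAABAAABABBAABAAABBAABAABAA…BAAABBAABAABAAABBAAABABBAABAAABBAABAABAAABABBAABAAABBAABAA  (len 377)
gen 7: BAAABABBAABAAABBAABAAABBAABAABAAABABBAABAABAAABBAAABABBAAB…BAAABBAABAABAAABBAAABABBAABAAABBAABAABAAABABBAABAAABBAABAA  (len 987)
gen 8: ABBAABAABAAABBAAABABBAABAAABBAABAABAAABABBAABAAABBAABAABAA…BAAABBAABAABAAABBAAABABBAABAAABBAABAABAAABABBAABAAABBAABAA  (len 2584)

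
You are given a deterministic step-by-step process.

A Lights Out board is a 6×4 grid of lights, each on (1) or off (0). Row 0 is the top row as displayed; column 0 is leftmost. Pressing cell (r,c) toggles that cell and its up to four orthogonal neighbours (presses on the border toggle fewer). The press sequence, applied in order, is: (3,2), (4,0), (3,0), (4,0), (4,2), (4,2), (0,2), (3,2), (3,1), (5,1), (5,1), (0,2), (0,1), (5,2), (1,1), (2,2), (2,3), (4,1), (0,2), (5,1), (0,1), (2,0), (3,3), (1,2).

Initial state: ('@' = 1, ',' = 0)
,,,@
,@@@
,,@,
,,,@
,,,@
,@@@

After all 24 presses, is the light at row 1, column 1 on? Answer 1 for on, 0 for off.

1

k=0  ,,,@
,@@@
,,@,
,,,@
,,,@
,@@@
k=1  ,,,@
,@@@
,,,,
,@@,
,,@@
,@@@
k=2  ,,,@
,@@@
,,,,
@@@,
@@@@
@@@@
k=3  ,,,@
,@@@
@,,,
,,@,
,@@@
@@@@
k=4  ,,,@
,@@@
@,,,
@,@,
@,@@
,@@@
k=5  ,,,@
,@@@
@,,,
@,,,
@@,,
,@,@
k=6  ,,,@
,@@@
@,,,
@,@,
@,@@
,@@@
k=7  ,@@,
,@,@
@,,,
@,@,
@,@@
,@@@
k=8  ,@@,
,@,@
@,@,
@@,@
@,,@
,@@@
k=9  ,@@,
,@,@
@@@,
,,@@
@@,@
,@@@
k=10  ,@@,
,@,@
@@@,
,,@@
@,,@
@,,@
k=11  ,@@,
,@,@
@@@,
,,@@
@@,@
,@@@
k=12  ,,,@
,@@@
@@@,
,,@@
@@,@
,@@@
k=13  @@@@
,,@@
@@@,
,,@@
@@,@
,@@@
k=14  @@@@
,,@@
@@@,
,,@@
@@@@
,,,,
k=15  @,@@
@@,@
@,@,
,,@@
@@@@
,,,,
k=16  @,@@
@@@@
@@,@
,,,@
@@@@
,,,,
k=17  @,@@
@@@,
@@@,
,,,,
@@@@
,,,,
k=18  @,@@
@@@,
@@@,
,@,,
,,,@
,@,,
k=19  @@,,
@@,,
@@@,
,@,,
,,,@
,@,,
k=20  @@,,
@@,,
@@@,
,@,,
,@,@
@,@,
k=21  ,,@,
@,,,
@@@,
,@,,
,@,@
@,@,
k=22  ,,@,
,,,,
,,@,
@@,,
,@,@
@,@,
k=23  ,,@,
,,,,
,,@@
@@@@
,@,,
@,@,
k=24  ,,,,
,@@@
,,,@
@@@@
,@,,
@,@,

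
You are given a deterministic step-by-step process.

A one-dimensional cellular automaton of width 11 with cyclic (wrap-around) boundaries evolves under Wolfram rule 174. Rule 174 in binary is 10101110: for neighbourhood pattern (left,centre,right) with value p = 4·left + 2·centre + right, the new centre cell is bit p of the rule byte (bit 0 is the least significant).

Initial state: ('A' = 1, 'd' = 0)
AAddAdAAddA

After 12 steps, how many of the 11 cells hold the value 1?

7

0) AAddAdAAddA
1) AddAAAAddAA
2) ddAAAAddAAA
3) dAAAAddAAAd
4) AAAAddAAAdd
5) AAAddAAAddA
6) AAddAAAddAA
7) AddAAAddAAA
8) ddAAAddAAAA
9) dAAAddAAAAd
10) AAAddAAAAdd
11) AAddAAAAddA
12) AddAAAAddAA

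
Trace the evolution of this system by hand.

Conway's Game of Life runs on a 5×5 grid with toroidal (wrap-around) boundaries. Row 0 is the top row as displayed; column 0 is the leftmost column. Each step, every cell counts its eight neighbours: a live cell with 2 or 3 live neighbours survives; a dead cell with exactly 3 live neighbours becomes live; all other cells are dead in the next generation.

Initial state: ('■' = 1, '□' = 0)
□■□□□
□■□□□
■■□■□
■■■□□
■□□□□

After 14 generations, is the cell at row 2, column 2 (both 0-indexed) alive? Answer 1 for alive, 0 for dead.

1

t=0: □■□□□
□■□□□
■■□■□
■■■□□
■□□□□
t=1: ■■□□□
□■□□□
□□□□■
□□■□□
■□■□□
t=2: ■□■□□
□■□□□
□□□□□
□■□■□
■□■□□
t=3: ■□■□□
□■□□□
□□■□□
□■■□□
■□■■■
t=4: ■□■□□
□■■□□
□□■□□
■□□□■
■□□□■
t=5: ■□■■■
□□■■□
■□■■□
■■□■■
□□□■□
t=6: □■□□□
■□□□□
■□□□□
■■□□□
□□□□□
t=7: □□□□□
■■□□□
■□□□■
■■□□□
■■□□□
t=8: □□□□□
■■□□■
□□□□■
□□□□□
■■□□□
t=9: □□□□■
■□□□■
□□□□■
■□□□□
□□□□□
t=10: ■□□□■
■□□■■
□□□□■
□□□□□
□□□□□
t=11: ■□□■□
□□□■□
■□□■■
□□□□□
□□□□□
t=12: □□□□■
■□■■□
□□□■■
□□□□■
□□□□□
t=13: □□□■■
■□■□□
■□■□□
□□□■■
□□□□□
t=14: □□□■■
■□■□□
■□■□□
□□□■■
□□□□□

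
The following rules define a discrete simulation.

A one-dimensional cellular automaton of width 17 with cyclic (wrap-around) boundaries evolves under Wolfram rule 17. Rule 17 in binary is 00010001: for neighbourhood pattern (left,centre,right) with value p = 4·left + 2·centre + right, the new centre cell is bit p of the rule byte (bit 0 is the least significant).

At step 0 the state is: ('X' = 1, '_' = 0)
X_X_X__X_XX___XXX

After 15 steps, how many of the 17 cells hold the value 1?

3

0) X_X_X__X_XX___XXX
1) _____X_____XX____
2) XXXX__XXXX___XXXX
3) ____X_____XX_____
4) XXX__XXXX___XXXXX
5) ___X_____XX______
6) XX__XXXX___XXXXXX
7) __X_____XX_______
8) X__XXXX___XXXXXXX
9) _X_____XX________
10) __XXXX___XXXXXXXX
11) X_____XX_________
12) _XXXX___XXXXXXXX_
13) _____XX_________X
14) XXXX___XXXXXXXX__
15) ____XX_________X_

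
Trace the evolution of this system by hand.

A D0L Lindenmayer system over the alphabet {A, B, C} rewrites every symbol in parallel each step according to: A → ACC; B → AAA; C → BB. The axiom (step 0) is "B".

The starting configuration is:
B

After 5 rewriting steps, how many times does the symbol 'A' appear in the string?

[0] B
[1] AAA
[2] ACCACCACC
[3] ACCBBBBACCBBBBACCBBBB
[4] ACCBBBBAAAAAAAAAAAAACCBBBBAAAAAAAAAAAAACCBBBBAAAAAAAAAAAA
[5] ACCBBBBAAAAAAAAAAAAACCACCACCACCACCACCACCACCACCACCACCACCACC…ACCACCBBBBAAAAAAAAAAAAACCACCACCACCACCACCACCACCACCACCACCACC  (len 165)

75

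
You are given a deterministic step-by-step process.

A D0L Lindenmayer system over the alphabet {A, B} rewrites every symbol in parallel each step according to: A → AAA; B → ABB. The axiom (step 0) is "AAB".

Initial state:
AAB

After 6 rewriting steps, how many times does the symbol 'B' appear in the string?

t=0: AAB
t=1: AAAAAAABB
t=2: AAAAAAAAAAAAAAAAAAAAAABBABB
t=3: AAAAAAAAAAAAAAAAAAAAAAAAAAAAAAAAAAAAAAAAAAAAAAAAAAAAAAAAAAAAAAAAAAABBABBAAAABBABB
t=4: AAAAAAAAAAAAAAAAAAAAAAAAAAAAAAAAAAAAAAAAAAAAAAAAAAAAAAAAAA…AAAAAAAAAAAAAAAAABBABBAAAABBABBAAAAAAAAAAAAABBABBAAAABBABB  (len 243)
t=5: AAAAAAAAAAAAAAAAAAAAAAAAAAAAAAAAAAAAAAAAAAAAAAAAAAAAAAAAAA…AAAAAAAAAAAAAAAAABBABBAAAABBABBAAAAAAAAAAAAABBABBAAAABBABB  (len 729)
t=6: AAAAAAAAAAAAAAAAAAAAAAAAAAAAAAAAAAAAAAAAAAAAAAAAAAAAAAAAAA…AAAAAAAAAAAAAAAAABBABBAAAABBABBAAAAAAAAAAAAABBABBAAAABBABB  (len 2187)

64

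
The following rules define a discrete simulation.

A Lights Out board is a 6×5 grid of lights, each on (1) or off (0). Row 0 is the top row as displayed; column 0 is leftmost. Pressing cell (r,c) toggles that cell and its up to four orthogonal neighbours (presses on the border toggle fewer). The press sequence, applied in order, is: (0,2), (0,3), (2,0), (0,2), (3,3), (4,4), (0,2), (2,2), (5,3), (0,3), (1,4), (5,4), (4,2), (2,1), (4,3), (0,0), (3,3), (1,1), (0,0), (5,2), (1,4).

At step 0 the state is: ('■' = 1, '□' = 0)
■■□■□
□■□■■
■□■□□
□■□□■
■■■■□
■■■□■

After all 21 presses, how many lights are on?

0) ■■□■□
□■□■■
■□■□□
□■□□■
■■■■□
■■■□■
1) ■□■□□
□■■■■
■□■□□
□■□□■
■■■■□
■■■□■
2) ■□□■■
□■■□■
■□■□□
□■□□■
■■■■□
■■■□■
3) ■□□■■
■■■□■
□■■□□
■■□□■
■■■■□
■■■□■
4) ■■■□■
■■□□■
□■■□□
■■□□■
■■■■□
■■■□■
5) ■■■□■
■■□□■
□■■■□
■■■■□
■■■□□
■■■□■
6) ■■■□■
■■□□■
□■■■□
■■■■■
■■■■■
■■■□□
7) ■□□■■
■■■□■
□■■■□
■■■■■
■■■■■
■■■□□
8) ■□□■■
■■□□■
□□□□□
■■□■■
■■■■■
■■■□□
9) ■□□■■
■■□□■
□□□□□
■■□■■
■■■□■
■■□■■
10) ■□■□□
■■□■■
□□□□□
■■□■■
■■■□■
■■□■■
11) ■□■□■
■■□□□
□□□□■
■■□■■
■■■□■
■■□■■
12) ■□■□■
■■□□□
□□□□■
■■□■■
■■■□□
■■□□□
13) ■□■□■
■■□□□
□□□□■
■■■■■
■□□■□
■■■□□
14) ■□■□■
■□□□□
■■■□■
■□■■■
■□□■□
■■■□□
15) ■□■□■
■□□□□
■■■□■
■□■□■
■□■□■
■■■■□
16) □■■□■
□□□□□
■■■□■
■□■□■
■□■□■
■■■■□
17) □■■□■
□□□□□
■■■■■
■□□■□
■□■■■
■■■■□
18) □□■□■
■■■□□
■□■■■
■□□■□
■□■■■
■■■■□
19) ■■■□■
□■■□□
■□■■■
■□□■□
■□■■■
■■■■□
20) ■■■□■
□■■□□
■□■■■
■□□■□
■□□■■
■□□□□
21) ■■■□□
□■■■■
■□■■□
■□□■□
■□□■■
■□□□□

16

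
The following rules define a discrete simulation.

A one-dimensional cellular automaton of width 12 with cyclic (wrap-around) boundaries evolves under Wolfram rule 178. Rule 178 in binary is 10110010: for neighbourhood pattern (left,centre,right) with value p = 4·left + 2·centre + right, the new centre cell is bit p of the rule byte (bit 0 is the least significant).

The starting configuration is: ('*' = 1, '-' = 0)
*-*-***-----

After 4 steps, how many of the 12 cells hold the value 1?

6

step 0: *-*-***-----
step 1: -*-*-*-*---*
step 2: *-*-*-*-*-*-
step 3: -*-*-*-*-*-*
step 4: *-*-*-*-*-*-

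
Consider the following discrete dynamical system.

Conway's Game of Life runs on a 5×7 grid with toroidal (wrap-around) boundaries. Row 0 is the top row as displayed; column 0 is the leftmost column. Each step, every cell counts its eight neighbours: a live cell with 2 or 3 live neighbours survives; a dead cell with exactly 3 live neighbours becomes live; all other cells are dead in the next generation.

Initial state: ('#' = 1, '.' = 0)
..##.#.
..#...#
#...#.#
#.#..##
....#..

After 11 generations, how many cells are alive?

9

k=0  ..##.#.
..#...#
#...#.#
#.#..##
....#..
k=1  ..####.
###.#.#
...#...
##.##..
.##.#..
k=2  ......#
##....#
.....##
##..#..
#......
k=3  .#....#
.......
.....#.
##...#.
##....#
k=4  .#....#
.......
......#
.#...#.
..#..#.
k=5  .......
#......
.......
.....##
###..##
k=6  .......
.......
......#
.#...#.
##...#.
k=7  .......
.......
.......
.#...#.
##....#
k=8  #......
.......
.......
.#....#
##....#
k=9  ##....#
.......
.......
.#....#
.#....#
k=10  .#....#
#......
.......
.......
.##..##
k=11  .##..##
#......
.......
.......
.##..##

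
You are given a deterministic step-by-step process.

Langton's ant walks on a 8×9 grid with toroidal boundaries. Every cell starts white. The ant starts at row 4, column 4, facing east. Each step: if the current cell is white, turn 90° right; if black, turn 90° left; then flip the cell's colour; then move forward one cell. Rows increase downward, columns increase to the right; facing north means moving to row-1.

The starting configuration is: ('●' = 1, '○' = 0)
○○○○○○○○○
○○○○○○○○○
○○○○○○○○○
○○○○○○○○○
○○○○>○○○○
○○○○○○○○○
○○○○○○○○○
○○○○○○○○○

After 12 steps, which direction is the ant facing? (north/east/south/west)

east

gen 0: ○○○○○○○○○
○○○○○○○○○
○○○○○○○○○
○○○○○○○○○
○○○○>○○○○
○○○○○○○○○
○○○○○○○○○
○○○○○○○○○
gen 1: ○○○○○○○○○
○○○○○○○○○
○○○○○○○○○
○○○○○○○○○
○○○○●○○○○
○○○○v○○○○
○○○○○○○○○
○○○○○○○○○
gen 2: ○○○○○○○○○
○○○○○○○○○
○○○○○○○○○
○○○○○○○○○
○○○○●○○○○
○○○<●○○○○
○○○○○○○○○
○○○○○○○○○
gen 3: ○○○○○○○○○
○○○○○○○○○
○○○○○○○○○
○○○○○○○○○
○○○^●○○○○
○○○●●○○○○
○○○○○○○○○
○○○○○○○○○
gen 4: ○○○○○○○○○
○○○○○○○○○
○○○○○○○○○
○○○○○○○○○
○○○●>○○○○
○○○●●○○○○
○○○○○○○○○
○○○○○○○○○
gen 5: ○○○○○○○○○
○○○○○○○○○
○○○○○○○○○
○○○○^○○○○
○○○●○○○○○
○○○●●○○○○
○○○○○○○○○
○○○○○○○○○
gen 6: ○○○○○○○○○
○○○○○○○○○
○○○○○○○○○
○○○○●>○○○
○○○●○○○○○
○○○●●○○○○
○○○○○○○○○
○○○○○○○○○
gen 7: ○○○○○○○○○
○○○○○○○○○
○○○○○○○○○
○○○○●●○○○
○○○●○v○○○
○○○●●○○○○
○○○○○○○○○
○○○○○○○○○
gen 8: ○○○○○○○○○
○○○○○○○○○
○○○○○○○○○
○○○○●●○○○
○○○●<●○○○
○○○●●○○○○
○○○○○○○○○
○○○○○○○○○
gen 9: ○○○○○○○○○
○○○○○○○○○
○○○○○○○○○
○○○○^●○○○
○○○●●●○○○
○○○●●○○○○
○○○○○○○○○
○○○○○○○○○
gen 10: ○○○○○○○○○
○○○○○○○○○
○○○○○○○○○
○○○<○●○○○
○○○●●●○○○
○○○●●○○○○
○○○○○○○○○
○○○○○○○○○
gen 11: ○○○○○○○○○
○○○○○○○○○
○○○^○○○○○
○○○●○●○○○
○○○●●●○○○
○○○●●○○○○
○○○○○○○○○
○○○○○○○○○
gen 12: ○○○○○○○○○
○○○○○○○○○
○○○●>○○○○
○○○●○●○○○
○○○●●●○○○
○○○●●○○○○
○○○○○○○○○
○○○○○○○○○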